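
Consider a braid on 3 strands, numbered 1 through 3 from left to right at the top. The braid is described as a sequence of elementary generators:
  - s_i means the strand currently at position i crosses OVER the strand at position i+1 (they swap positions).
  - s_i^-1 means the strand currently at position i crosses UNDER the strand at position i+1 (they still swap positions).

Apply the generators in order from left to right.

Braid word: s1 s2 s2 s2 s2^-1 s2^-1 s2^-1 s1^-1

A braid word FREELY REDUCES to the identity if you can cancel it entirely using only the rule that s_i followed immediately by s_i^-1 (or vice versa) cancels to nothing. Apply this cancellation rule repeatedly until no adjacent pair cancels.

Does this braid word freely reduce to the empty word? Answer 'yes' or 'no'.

Answer: yes

Derivation:
Gen 1 (s1): push. Stack: [s1]
Gen 2 (s2): push. Stack: [s1 s2]
Gen 3 (s2): push. Stack: [s1 s2 s2]
Gen 4 (s2): push. Stack: [s1 s2 s2 s2]
Gen 5 (s2^-1): cancels prior s2. Stack: [s1 s2 s2]
Gen 6 (s2^-1): cancels prior s2. Stack: [s1 s2]
Gen 7 (s2^-1): cancels prior s2. Stack: [s1]
Gen 8 (s1^-1): cancels prior s1. Stack: []
Reduced word: (empty)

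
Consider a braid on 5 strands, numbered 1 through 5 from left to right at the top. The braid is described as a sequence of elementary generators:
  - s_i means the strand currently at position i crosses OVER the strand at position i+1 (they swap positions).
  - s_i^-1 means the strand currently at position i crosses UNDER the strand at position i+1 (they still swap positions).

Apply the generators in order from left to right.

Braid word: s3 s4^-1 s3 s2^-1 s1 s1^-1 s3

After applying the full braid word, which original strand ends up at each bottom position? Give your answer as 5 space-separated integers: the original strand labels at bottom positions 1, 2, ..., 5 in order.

Answer: 1 5 4 2 3

Derivation:
Gen 1 (s3): strand 3 crosses over strand 4. Perm now: [1 2 4 3 5]
Gen 2 (s4^-1): strand 3 crosses under strand 5. Perm now: [1 2 4 5 3]
Gen 3 (s3): strand 4 crosses over strand 5. Perm now: [1 2 5 4 3]
Gen 4 (s2^-1): strand 2 crosses under strand 5. Perm now: [1 5 2 4 3]
Gen 5 (s1): strand 1 crosses over strand 5. Perm now: [5 1 2 4 3]
Gen 6 (s1^-1): strand 5 crosses under strand 1. Perm now: [1 5 2 4 3]
Gen 7 (s3): strand 2 crosses over strand 4. Perm now: [1 5 4 2 3]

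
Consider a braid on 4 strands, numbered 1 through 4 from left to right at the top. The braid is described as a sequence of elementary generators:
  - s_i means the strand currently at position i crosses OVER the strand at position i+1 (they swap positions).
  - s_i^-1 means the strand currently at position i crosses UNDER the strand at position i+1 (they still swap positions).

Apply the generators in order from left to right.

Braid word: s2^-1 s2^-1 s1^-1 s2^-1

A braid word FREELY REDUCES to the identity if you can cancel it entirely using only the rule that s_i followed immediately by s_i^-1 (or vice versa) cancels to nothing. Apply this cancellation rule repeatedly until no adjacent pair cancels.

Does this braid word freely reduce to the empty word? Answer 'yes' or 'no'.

Gen 1 (s2^-1): push. Stack: [s2^-1]
Gen 2 (s2^-1): push. Stack: [s2^-1 s2^-1]
Gen 3 (s1^-1): push. Stack: [s2^-1 s2^-1 s1^-1]
Gen 4 (s2^-1): push. Stack: [s2^-1 s2^-1 s1^-1 s2^-1]
Reduced word: s2^-1 s2^-1 s1^-1 s2^-1

Answer: no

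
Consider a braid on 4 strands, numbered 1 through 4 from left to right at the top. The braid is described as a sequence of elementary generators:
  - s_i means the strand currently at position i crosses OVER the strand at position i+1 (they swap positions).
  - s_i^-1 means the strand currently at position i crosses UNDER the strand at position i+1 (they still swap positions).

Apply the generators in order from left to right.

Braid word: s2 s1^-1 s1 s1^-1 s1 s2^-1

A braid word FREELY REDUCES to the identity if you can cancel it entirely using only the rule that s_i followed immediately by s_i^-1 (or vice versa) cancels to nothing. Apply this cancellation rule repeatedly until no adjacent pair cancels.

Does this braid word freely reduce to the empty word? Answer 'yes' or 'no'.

Answer: yes

Derivation:
Gen 1 (s2): push. Stack: [s2]
Gen 2 (s1^-1): push. Stack: [s2 s1^-1]
Gen 3 (s1): cancels prior s1^-1. Stack: [s2]
Gen 4 (s1^-1): push. Stack: [s2 s1^-1]
Gen 5 (s1): cancels prior s1^-1. Stack: [s2]
Gen 6 (s2^-1): cancels prior s2. Stack: []
Reduced word: (empty)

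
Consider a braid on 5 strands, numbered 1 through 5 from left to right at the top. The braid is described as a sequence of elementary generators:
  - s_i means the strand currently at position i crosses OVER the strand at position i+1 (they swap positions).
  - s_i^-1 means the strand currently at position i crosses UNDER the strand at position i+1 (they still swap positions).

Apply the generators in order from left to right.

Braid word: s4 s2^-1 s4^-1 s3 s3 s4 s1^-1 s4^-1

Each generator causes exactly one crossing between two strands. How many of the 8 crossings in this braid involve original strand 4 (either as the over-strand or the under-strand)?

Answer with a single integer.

Answer: 6

Derivation:
Gen 1: crossing 4x5. Involves strand 4? yes. Count so far: 1
Gen 2: crossing 2x3. Involves strand 4? no. Count so far: 1
Gen 3: crossing 5x4. Involves strand 4? yes. Count so far: 2
Gen 4: crossing 2x4. Involves strand 4? yes. Count so far: 3
Gen 5: crossing 4x2. Involves strand 4? yes. Count so far: 4
Gen 6: crossing 4x5. Involves strand 4? yes. Count so far: 5
Gen 7: crossing 1x3. Involves strand 4? no. Count so far: 5
Gen 8: crossing 5x4. Involves strand 4? yes. Count so far: 6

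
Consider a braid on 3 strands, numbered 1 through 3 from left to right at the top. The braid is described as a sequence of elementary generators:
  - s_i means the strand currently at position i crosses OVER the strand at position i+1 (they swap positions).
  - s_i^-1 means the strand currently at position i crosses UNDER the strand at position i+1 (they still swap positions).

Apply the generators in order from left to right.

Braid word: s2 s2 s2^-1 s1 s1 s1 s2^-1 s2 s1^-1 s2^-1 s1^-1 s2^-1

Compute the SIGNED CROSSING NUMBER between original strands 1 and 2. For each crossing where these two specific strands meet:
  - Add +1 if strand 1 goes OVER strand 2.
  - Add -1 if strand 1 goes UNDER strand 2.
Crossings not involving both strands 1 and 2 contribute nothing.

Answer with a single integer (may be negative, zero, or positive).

Gen 1: crossing 2x3. Both 1&2? no. Sum: 0
Gen 2: crossing 3x2. Both 1&2? no. Sum: 0
Gen 3: crossing 2x3. Both 1&2? no. Sum: 0
Gen 4: crossing 1x3. Both 1&2? no. Sum: 0
Gen 5: crossing 3x1. Both 1&2? no. Sum: 0
Gen 6: crossing 1x3. Both 1&2? no. Sum: 0
Gen 7: 1 under 2. Both 1&2? yes. Contrib: -1. Sum: -1
Gen 8: 2 over 1. Both 1&2? yes. Contrib: -1. Sum: -2
Gen 9: crossing 3x1. Both 1&2? no. Sum: -2
Gen 10: crossing 3x2. Both 1&2? no. Sum: -2
Gen 11: 1 under 2. Both 1&2? yes. Contrib: -1. Sum: -3
Gen 12: crossing 1x3. Both 1&2? no. Sum: -3

Answer: -3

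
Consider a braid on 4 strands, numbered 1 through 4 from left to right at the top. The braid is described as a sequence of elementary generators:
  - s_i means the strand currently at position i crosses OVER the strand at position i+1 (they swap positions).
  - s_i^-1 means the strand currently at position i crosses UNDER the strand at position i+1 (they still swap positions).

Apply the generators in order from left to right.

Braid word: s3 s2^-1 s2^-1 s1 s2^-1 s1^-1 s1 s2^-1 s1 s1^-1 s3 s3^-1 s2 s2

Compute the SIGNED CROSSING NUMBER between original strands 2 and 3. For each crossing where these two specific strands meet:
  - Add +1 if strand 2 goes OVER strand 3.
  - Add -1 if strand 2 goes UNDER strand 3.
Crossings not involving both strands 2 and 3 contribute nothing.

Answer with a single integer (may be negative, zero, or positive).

Gen 1: crossing 3x4. Both 2&3? no. Sum: 0
Gen 2: crossing 2x4. Both 2&3? no. Sum: 0
Gen 3: crossing 4x2. Both 2&3? no. Sum: 0
Gen 4: crossing 1x2. Both 2&3? no. Sum: 0
Gen 5: crossing 1x4. Both 2&3? no. Sum: 0
Gen 6: crossing 2x4. Both 2&3? no. Sum: 0
Gen 7: crossing 4x2. Both 2&3? no. Sum: 0
Gen 8: crossing 4x1. Both 2&3? no. Sum: 0
Gen 9: crossing 2x1. Both 2&3? no. Sum: 0
Gen 10: crossing 1x2. Both 2&3? no. Sum: 0
Gen 11: crossing 4x3. Both 2&3? no. Sum: 0
Gen 12: crossing 3x4. Both 2&3? no. Sum: 0
Gen 13: crossing 1x4. Both 2&3? no. Sum: 0
Gen 14: crossing 4x1. Both 2&3? no. Sum: 0

Answer: 0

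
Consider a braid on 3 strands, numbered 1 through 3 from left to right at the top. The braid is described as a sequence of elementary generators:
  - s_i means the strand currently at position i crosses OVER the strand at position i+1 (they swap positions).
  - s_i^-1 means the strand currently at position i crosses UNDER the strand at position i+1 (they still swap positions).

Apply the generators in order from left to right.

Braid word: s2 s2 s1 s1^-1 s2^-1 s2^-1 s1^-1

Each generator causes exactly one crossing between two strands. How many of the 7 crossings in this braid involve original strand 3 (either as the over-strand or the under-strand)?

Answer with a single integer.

Gen 1: crossing 2x3. Involves strand 3? yes. Count so far: 1
Gen 2: crossing 3x2. Involves strand 3? yes. Count so far: 2
Gen 3: crossing 1x2. Involves strand 3? no. Count so far: 2
Gen 4: crossing 2x1. Involves strand 3? no. Count so far: 2
Gen 5: crossing 2x3. Involves strand 3? yes. Count so far: 3
Gen 6: crossing 3x2. Involves strand 3? yes. Count so far: 4
Gen 7: crossing 1x2. Involves strand 3? no. Count so far: 4

Answer: 4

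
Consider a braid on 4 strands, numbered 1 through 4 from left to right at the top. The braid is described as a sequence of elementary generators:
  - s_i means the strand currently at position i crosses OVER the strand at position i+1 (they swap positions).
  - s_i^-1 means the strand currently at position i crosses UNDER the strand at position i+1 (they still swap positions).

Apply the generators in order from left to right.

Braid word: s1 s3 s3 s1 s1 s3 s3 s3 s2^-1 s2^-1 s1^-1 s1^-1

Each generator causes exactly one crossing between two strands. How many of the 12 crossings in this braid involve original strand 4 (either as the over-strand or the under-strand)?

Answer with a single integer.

Gen 1: crossing 1x2. Involves strand 4? no. Count so far: 0
Gen 2: crossing 3x4. Involves strand 4? yes. Count so far: 1
Gen 3: crossing 4x3. Involves strand 4? yes. Count so far: 2
Gen 4: crossing 2x1. Involves strand 4? no. Count so far: 2
Gen 5: crossing 1x2. Involves strand 4? no. Count so far: 2
Gen 6: crossing 3x4. Involves strand 4? yes. Count so far: 3
Gen 7: crossing 4x3. Involves strand 4? yes. Count so far: 4
Gen 8: crossing 3x4. Involves strand 4? yes. Count so far: 5
Gen 9: crossing 1x4. Involves strand 4? yes. Count so far: 6
Gen 10: crossing 4x1. Involves strand 4? yes. Count so far: 7
Gen 11: crossing 2x1. Involves strand 4? no. Count so far: 7
Gen 12: crossing 1x2. Involves strand 4? no. Count so far: 7

Answer: 7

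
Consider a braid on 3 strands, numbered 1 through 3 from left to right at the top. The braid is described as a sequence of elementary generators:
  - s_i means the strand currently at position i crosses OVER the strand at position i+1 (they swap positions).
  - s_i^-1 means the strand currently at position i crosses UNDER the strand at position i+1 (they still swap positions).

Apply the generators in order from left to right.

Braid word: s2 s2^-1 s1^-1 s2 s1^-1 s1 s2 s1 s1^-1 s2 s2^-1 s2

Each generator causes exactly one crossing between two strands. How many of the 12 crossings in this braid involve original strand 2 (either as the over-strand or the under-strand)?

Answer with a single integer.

Gen 1: crossing 2x3. Involves strand 2? yes. Count so far: 1
Gen 2: crossing 3x2. Involves strand 2? yes. Count so far: 2
Gen 3: crossing 1x2. Involves strand 2? yes. Count so far: 3
Gen 4: crossing 1x3. Involves strand 2? no. Count so far: 3
Gen 5: crossing 2x3. Involves strand 2? yes. Count so far: 4
Gen 6: crossing 3x2. Involves strand 2? yes. Count so far: 5
Gen 7: crossing 3x1. Involves strand 2? no. Count so far: 5
Gen 8: crossing 2x1. Involves strand 2? yes. Count so far: 6
Gen 9: crossing 1x2. Involves strand 2? yes. Count so far: 7
Gen 10: crossing 1x3. Involves strand 2? no. Count so far: 7
Gen 11: crossing 3x1. Involves strand 2? no. Count so far: 7
Gen 12: crossing 1x3. Involves strand 2? no. Count so far: 7

Answer: 7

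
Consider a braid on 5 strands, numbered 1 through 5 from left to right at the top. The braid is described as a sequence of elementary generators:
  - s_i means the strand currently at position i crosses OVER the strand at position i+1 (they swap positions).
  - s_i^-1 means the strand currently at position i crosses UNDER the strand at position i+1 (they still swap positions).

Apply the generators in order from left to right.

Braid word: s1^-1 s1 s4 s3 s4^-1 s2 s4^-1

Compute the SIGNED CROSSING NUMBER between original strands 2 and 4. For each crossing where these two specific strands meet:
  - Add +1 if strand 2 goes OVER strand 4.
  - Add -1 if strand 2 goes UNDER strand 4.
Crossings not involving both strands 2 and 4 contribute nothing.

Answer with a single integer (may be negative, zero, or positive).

Answer: 0

Derivation:
Gen 1: crossing 1x2. Both 2&4? no. Sum: 0
Gen 2: crossing 2x1. Both 2&4? no. Sum: 0
Gen 3: crossing 4x5. Both 2&4? no. Sum: 0
Gen 4: crossing 3x5. Both 2&4? no. Sum: 0
Gen 5: crossing 3x4. Both 2&4? no. Sum: 0
Gen 6: crossing 2x5. Both 2&4? no. Sum: 0
Gen 7: crossing 4x3. Both 2&4? no. Sum: 0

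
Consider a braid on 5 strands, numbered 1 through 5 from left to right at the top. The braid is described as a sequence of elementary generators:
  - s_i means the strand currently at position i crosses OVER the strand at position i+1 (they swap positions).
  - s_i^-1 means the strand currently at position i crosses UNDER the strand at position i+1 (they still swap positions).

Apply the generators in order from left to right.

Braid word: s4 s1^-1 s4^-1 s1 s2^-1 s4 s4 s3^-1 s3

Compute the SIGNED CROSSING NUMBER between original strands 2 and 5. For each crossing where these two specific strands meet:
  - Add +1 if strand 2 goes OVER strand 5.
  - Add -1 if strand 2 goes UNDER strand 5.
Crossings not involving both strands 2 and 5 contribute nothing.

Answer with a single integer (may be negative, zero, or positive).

Gen 1: crossing 4x5. Both 2&5? no. Sum: 0
Gen 2: crossing 1x2. Both 2&5? no. Sum: 0
Gen 3: crossing 5x4. Both 2&5? no. Sum: 0
Gen 4: crossing 2x1. Both 2&5? no. Sum: 0
Gen 5: crossing 2x3. Both 2&5? no. Sum: 0
Gen 6: crossing 4x5. Both 2&5? no. Sum: 0
Gen 7: crossing 5x4. Both 2&5? no. Sum: 0
Gen 8: crossing 2x4. Both 2&5? no. Sum: 0
Gen 9: crossing 4x2. Both 2&5? no. Sum: 0

Answer: 0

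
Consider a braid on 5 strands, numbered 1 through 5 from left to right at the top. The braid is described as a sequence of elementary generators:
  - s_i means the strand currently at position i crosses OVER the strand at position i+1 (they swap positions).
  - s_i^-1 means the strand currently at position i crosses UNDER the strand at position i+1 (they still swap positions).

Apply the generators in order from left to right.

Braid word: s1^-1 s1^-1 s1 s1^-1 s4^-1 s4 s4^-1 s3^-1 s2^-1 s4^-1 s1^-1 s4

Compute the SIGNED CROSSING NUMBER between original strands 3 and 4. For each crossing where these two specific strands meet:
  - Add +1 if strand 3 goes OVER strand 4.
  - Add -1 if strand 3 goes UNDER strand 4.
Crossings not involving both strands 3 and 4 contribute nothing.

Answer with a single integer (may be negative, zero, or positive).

Gen 1: crossing 1x2. Both 3&4? no. Sum: 0
Gen 2: crossing 2x1. Both 3&4? no. Sum: 0
Gen 3: crossing 1x2. Both 3&4? no. Sum: 0
Gen 4: crossing 2x1. Both 3&4? no. Sum: 0
Gen 5: crossing 4x5. Both 3&4? no. Sum: 0
Gen 6: crossing 5x4. Both 3&4? no. Sum: 0
Gen 7: crossing 4x5. Both 3&4? no. Sum: 0
Gen 8: crossing 3x5. Both 3&4? no. Sum: 0
Gen 9: crossing 2x5. Both 3&4? no. Sum: 0
Gen 10: 3 under 4. Both 3&4? yes. Contrib: -1. Sum: -1
Gen 11: crossing 1x5. Both 3&4? no. Sum: -1
Gen 12: 4 over 3. Both 3&4? yes. Contrib: -1. Sum: -2

Answer: -2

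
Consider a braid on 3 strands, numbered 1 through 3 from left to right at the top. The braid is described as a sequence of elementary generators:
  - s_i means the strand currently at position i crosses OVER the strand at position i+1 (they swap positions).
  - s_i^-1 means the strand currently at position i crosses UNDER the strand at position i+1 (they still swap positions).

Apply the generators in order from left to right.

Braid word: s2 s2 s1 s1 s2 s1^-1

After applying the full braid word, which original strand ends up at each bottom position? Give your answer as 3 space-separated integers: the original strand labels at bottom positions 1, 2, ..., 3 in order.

Gen 1 (s2): strand 2 crosses over strand 3. Perm now: [1 3 2]
Gen 2 (s2): strand 3 crosses over strand 2. Perm now: [1 2 3]
Gen 3 (s1): strand 1 crosses over strand 2. Perm now: [2 1 3]
Gen 4 (s1): strand 2 crosses over strand 1. Perm now: [1 2 3]
Gen 5 (s2): strand 2 crosses over strand 3. Perm now: [1 3 2]
Gen 6 (s1^-1): strand 1 crosses under strand 3. Perm now: [3 1 2]

Answer: 3 1 2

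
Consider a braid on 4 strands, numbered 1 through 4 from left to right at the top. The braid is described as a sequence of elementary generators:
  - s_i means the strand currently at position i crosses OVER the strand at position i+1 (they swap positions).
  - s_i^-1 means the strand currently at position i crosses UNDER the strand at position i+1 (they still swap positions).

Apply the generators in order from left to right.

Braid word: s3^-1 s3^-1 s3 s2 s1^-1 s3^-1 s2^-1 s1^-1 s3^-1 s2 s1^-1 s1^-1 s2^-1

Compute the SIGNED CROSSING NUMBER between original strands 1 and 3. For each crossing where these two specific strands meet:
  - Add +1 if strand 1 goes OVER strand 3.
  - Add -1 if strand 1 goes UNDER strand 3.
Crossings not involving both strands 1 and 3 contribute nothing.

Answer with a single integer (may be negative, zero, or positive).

Gen 1: crossing 3x4. Both 1&3? no. Sum: 0
Gen 2: crossing 4x3. Both 1&3? no. Sum: 0
Gen 3: crossing 3x4. Both 1&3? no. Sum: 0
Gen 4: crossing 2x4. Both 1&3? no. Sum: 0
Gen 5: crossing 1x4. Both 1&3? no. Sum: 0
Gen 6: crossing 2x3. Both 1&3? no. Sum: 0
Gen 7: 1 under 3. Both 1&3? yes. Contrib: -1. Sum: -1
Gen 8: crossing 4x3. Both 1&3? no. Sum: -1
Gen 9: crossing 1x2. Both 1&3? no. Sum: -1
Gen 10: crossing 4x2. Both 1&3? no. Sum: -1
Gen 11: crossing 3x2. Both 1&3? no. Sum: -1
Gen 12: crossing 2x3. Both 1&3? no. Sum: -1
Gen 13: crossing 2x4. Both 1&3? no. Sum: -1

Answer: -1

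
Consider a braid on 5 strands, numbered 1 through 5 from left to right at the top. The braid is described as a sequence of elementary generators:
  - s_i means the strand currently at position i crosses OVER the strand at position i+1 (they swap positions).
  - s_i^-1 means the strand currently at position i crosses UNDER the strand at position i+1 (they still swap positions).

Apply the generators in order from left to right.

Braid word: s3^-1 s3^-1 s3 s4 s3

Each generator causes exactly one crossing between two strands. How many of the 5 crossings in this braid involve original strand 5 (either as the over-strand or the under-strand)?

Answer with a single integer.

Answer: 2

Derivation:
Gen 1: crossing 3x4. Involves strand 5? no. Count so far: 0
Gen 2: crossing 4x3. Involves strand 5? no. Count so far: 0
Gen 3: crossing 3x4. Involves strand 5? no. Count so far: 0
Gen 4: crossing 3x5. Involves strand 5? yes. Count so far: 1
Gen 5: crossing 4x5. Involves strand 5? yes. Count so far: 2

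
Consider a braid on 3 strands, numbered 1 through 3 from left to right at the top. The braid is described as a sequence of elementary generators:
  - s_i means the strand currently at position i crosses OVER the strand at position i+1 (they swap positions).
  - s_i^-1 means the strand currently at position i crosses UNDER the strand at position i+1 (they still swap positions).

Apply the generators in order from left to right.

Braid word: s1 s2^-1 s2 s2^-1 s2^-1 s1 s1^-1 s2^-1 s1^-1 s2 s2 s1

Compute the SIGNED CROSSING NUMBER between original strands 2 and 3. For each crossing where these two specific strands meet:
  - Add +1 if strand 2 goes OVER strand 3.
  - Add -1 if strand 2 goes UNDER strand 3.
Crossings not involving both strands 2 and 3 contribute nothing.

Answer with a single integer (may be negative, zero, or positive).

Gen 1: crossing 1x2. Both 2&3? no. Sum: 0
Gen 2: crossing 1x3. Both 2&3? no. Sum: 0
Gen 3: crossing 3x1. Both 2&3? no. Sum: 0
Gen 4: crossing 1x3. Both 2&3? no. Sum: 0
Gen 5: crossing 3x1. Both 2&3? no. Sum: 0
Gen 6: crossing 2x1. Both 2&3? no. Sum: 0
Gen 7: crossing 1x2. Both 2&3? no. Sum: 0
Gen 8: crossing 1x3. Both 2&3? no. Sum: 0
Gen 9: 2 under 3. Both 2&3? yes. Contrib: -1. Sum: -1
Gen 10: crossing 2x1. Both 2&3? no. Sum: -1
Gen 11: crossing 1x2. Both 2&3? no. Sum: -1
Gen 12: 3 over 2. Both 2&3? yes. Contrib: -1. Sum: -2

Answer: -2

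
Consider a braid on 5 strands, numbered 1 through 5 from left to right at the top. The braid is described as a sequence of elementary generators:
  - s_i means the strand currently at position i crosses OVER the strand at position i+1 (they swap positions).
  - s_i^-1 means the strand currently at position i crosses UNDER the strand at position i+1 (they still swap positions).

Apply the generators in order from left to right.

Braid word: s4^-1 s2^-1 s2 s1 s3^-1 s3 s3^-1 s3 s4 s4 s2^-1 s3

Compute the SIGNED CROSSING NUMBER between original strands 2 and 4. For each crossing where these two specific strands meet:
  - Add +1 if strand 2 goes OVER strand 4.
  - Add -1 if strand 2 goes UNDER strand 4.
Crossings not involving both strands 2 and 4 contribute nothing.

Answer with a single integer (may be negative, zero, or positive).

Answer: 0

Derivation:
Gen 1: crossing 4x5. Both 2&4? no. Sum: 0
Gen 2: crossing 2x3. Both 2&4? no. Sum: 0
Gen 3: crossing 3x2. Both 2&4? no. Sum: 0
Gen 4: crossing 1x2. Both 2&4? no. Sum: 0
Gen 5: crossing 3x5. Both 2&4? no. Sum: 0
Gen 6: crossing 5x3. Both 2&4? no. Sum: 0
Gen 7: crossing 3x5. Both 2&4? no. Sum: 0
Gen 8: crossing 5x3. Both 2&4? no. Sum: 0
Gen 9: crossing 5x4. Both 2&4? no. Sum: 0
Gen 10: crossing 4x5. Both 2&4? no. Sum: 0
Gen 11: crossing 1x3. Both 2&4? no. Sum: 0
Gen 12: crossing 1x5. Both 2&4? no. Sum: 0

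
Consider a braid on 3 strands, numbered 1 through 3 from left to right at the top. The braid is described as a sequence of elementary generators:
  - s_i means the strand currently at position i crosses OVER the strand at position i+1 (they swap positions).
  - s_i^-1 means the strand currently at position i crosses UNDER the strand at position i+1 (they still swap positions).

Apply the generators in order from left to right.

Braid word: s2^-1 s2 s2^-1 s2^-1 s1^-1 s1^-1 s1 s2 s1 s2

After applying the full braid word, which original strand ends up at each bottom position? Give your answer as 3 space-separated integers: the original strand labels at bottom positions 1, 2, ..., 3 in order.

Answer: 3 1 2

Derivation:
Gen 1 (s2^-1): strand 2 crosses under strand 3. Perm now: [1 3 2]
Gen 2 (s2): strand 3 crosses over strand 2. Perm now: [1 2 3]
Gen 3 (s2^-1): strand 2 crosses under strand 3. Perm now: [1 3 2]
Gen 4 (s2^-1): strand 3 crosses under strand 2. Perm now: [1 2 3]
Gen 5 (s1^-1): strand 1 crosses under strand 2. Perm now: [2 1 3]
Gen 6 (s1^-1): strand 2 crosses under strand 1. Perm now: [1 2 3]
Gen 7 (s1): strand 1 crosses over strand 2. Perm now: [2 1 3]
Gen 8 (s2): strand 1 crosses over strand 3. Perm now: [2 3 1]
Gen 9 (s1): strand 2 crosses over strand 3. Perm now: [3 2 1]
Gen 10 (s2): strand 2 crosses over strand 1. Perm now: [3 1 2]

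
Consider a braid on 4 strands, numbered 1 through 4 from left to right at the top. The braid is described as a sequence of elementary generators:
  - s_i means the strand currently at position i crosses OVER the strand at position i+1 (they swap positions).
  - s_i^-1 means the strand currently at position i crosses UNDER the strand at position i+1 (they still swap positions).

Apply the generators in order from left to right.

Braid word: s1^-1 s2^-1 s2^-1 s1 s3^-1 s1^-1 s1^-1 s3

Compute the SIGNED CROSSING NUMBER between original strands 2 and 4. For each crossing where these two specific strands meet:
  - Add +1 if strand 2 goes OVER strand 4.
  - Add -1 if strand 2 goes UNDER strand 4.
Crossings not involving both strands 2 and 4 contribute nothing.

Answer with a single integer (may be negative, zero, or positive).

Gen 1: crossing 1x2. Both 2&4? no. Sum: 0
Gen 2: crossing 1x3. Both 2&4? no. Sum: 0
Gen 3: crossing 3x1. Both 2&4? no. Sum: 0
Gen 4: crossing 2x1. Both 2&4? no. Sum: 0
Gen 5: crossing 3x4. Both 2&4? no. Sum: 0
Gen 6: crossing 1x2. Both 2&4? no. Sum: 0
Gen 7: crossing 2x1. Both 2&4? no. Sum: 0
Gen 8: crossing 4x3. Both 2&4? no. Sum: 0

Answer: 0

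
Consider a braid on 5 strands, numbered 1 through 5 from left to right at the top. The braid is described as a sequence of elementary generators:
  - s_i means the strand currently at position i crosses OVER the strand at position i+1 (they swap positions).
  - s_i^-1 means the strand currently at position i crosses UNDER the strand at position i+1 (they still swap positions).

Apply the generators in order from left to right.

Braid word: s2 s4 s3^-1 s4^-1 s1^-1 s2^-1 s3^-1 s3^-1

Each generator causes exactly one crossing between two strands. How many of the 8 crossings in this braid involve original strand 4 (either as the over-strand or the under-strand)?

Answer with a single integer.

Gen 1: crossing 2x3. Involves strand 4? no. Count so far: 0
Gen 2: crossing 4x5. Involves strand 4? yes. Count so far: 1
Gen 3: crossing 2x5. Involves strand 4? no. Count so far: 1
Gen 4: crossing 2x4. Involves strand 4? yes. Count so far: 2
Gen 5: crossing 1x3. Involves strand 4? no. Count so far: 2
Gen 6: crossing 1x5. Involves strand 4? no. Count so far: 2
Gen 7: crossing 1x4. Involves strand 4? yes. Count so far: 3
Gen 8: crossing 4x1. Involves strand 4? yes. Count so far: 4

Answer: 4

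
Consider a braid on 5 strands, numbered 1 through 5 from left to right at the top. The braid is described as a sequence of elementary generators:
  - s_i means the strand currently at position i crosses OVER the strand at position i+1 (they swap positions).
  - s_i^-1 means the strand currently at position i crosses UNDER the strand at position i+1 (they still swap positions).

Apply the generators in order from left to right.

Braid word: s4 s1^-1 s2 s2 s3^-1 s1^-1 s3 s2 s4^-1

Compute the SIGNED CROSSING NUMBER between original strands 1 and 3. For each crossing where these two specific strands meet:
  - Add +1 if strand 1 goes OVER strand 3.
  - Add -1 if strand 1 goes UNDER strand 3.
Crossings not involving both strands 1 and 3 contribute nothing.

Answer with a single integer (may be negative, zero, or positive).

Gen 1: crossing 4x5. Both 1&3? no. Sum: 0
Gen 2: crossing 1x2. Both 1&3? no. Sum: 0
Gen 3: 1 over 3. Both 1&3? yes. Contrib: +1. Sum: 1
Gen 4: 3 over 1. Both 1&3? yes. Contrib: -1. Sum: 0
Gen 5: crossing 3x5. Both 1&3? no. Sum: 0
Gen 6: crossing 2x1. Both 1&3? no. Sum: 0
Gen 7: crossing 5x3. Both 1&3? no. Sum: 0
Gen 8: crossing 2x3. Both 1&3? no. Sum: 0
Gen 9: crossing 5x4. Both 1&3? no. Sum: 0

Answer: 0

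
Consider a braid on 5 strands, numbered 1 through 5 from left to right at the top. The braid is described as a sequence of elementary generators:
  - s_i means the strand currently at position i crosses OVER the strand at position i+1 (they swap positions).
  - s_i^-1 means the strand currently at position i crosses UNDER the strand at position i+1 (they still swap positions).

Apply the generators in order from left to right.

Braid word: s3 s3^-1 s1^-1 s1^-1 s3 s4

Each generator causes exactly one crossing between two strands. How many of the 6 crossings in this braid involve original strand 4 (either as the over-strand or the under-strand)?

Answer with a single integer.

Answer: 3

Derivation:
Gen 1: crossing 3x4. Involves strand 4? yes. Count so far: 1
Gen 2: crossing 4x3. Involves strand 4? yes. Count so far: 2
Gen 3: crossing 1x2. Involves strand 4? no. Count so far: 2
Gen 4: crossing 2x1. Involves strand 4? no. Count so far: 2
Gen 5: crossing 3x4. Involves strand 4? yes. Count so far: 3
Gen 6: crossing 3x5. Involves strand 4? no. Count so far: 3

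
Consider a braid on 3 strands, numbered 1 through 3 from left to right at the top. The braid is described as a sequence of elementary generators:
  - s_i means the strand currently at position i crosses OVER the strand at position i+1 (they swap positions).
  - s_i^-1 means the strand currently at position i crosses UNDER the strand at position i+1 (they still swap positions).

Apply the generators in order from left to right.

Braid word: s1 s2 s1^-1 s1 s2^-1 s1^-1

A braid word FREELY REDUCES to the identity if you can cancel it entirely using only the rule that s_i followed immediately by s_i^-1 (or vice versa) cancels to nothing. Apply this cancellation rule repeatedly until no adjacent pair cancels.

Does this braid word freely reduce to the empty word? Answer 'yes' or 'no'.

Gen 1 (s1): push. Stack: [s1]
Gen 2 (s2): push. Stack: [s1 s2]
Gen 3 (s1^-1): push. Stack: [s1 s2 s1^-1]
Gen 4 (s1): cancels prior s1^-1. Stack: [s1 s2]
Gen 5 (s2^-1): cancels prior s2. Stack: [s1]
Gen 6 (s1^-1): cancels prior s1. Stack: []
Reduced word: (empty)

Answer: yes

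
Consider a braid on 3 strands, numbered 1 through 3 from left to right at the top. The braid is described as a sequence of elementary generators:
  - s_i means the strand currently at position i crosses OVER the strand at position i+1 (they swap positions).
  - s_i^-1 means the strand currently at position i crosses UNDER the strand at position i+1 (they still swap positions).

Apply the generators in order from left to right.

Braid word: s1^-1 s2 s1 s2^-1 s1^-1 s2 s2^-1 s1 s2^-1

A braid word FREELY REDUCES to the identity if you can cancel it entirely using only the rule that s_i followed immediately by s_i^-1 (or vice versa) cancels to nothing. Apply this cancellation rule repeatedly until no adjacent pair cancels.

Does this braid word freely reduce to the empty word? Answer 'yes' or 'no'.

Answer: no

Derivation:
Gen 1 (s1^-1): push. Stack: [s1^-1]
Gen 2 (s2): push. Stack: [s1^-1 s2]
Gen 3 (s1): push. Stack: [s1^-1 s2 s1]
Gen 4 (s2^-1): push. Stack: [s1^-1 s2 s1 s2^-1]
Gen 5 (s1^-1): push. Stack: [s1^-1 s2 s1 s2^-1 s1^-1]
Gen 6 (s2): push. Stack: [s1^-1 s2 s1 s2^-1 s1^-1 s2]
Gen 7 (s2^-1): cancels prior s2. Stack: [s1^-1 s2 s1 s2^-1 s1^-1]
Gen 8 (s1): cancels prior s1^-1. Stack: [s1^-1 s2 s1 s2^-1]
Gen 9 (s2^-1): push. Stack: [s1^-1 s2 s1 s2^-1 s2^-1]
Reduced word: s1^-1 s2 s1 s2^-1 s2^-1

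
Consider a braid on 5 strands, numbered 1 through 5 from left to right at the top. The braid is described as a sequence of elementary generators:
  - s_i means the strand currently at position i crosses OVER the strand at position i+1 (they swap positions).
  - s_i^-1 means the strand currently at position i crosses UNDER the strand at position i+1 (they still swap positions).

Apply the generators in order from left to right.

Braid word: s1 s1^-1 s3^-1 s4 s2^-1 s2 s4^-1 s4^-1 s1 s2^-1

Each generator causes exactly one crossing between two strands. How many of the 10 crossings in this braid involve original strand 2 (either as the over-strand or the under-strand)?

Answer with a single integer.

Answer: 5

Derivation:
Gen 1: crossing 1x2. Involves strand 2? yes. Count so far: 1
Gen 2: crossing 2x1. Involves strand 2? yes. Count so far: 2
Gen 3: crossing 3x4. Involves strand 2? no. Count so far: 2
Gen 4: crossing 3x5. Involves strand 2? no. Count so far: 2
Gen 5: crossing 2x4. Involves strand 2? yes. Count so far: 3
Gen 6: crossing 4x2. Involves strand 2? yes. Count so far: 4
Gen 7: crossing 5x3. Involves strand 2? no. Count so far: 4
Gen 8: crossing 3x5. Involves strand 2? no. Count so far: 4
Gen 9: crossing 1x2. Involves strand 2? yes. Count so far: 5
Gen 10: crossing 1x4. Involves strand 2? no. Count so far: 5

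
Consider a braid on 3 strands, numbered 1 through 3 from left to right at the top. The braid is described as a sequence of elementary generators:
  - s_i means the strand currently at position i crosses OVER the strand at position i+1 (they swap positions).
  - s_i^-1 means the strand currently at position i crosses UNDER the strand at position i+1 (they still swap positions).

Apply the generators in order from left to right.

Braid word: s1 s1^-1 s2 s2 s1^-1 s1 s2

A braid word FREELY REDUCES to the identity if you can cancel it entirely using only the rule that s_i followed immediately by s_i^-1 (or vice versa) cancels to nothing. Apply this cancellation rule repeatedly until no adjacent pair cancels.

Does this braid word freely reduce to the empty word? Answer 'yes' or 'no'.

Gen 1 (s1): push. Stack: [s1]
Gen 2 (s1^-1): cancels prior s1. Stack: []
Gen 3 (s2): push. Stack: [s2]
Gen 4 (s2): push. Stack: [s2 s2]
Gen 5 (s1^-1): push. Stack: [s2 s2 s1^-1]
Gen 6 (s1): cancels prior s1^-1. Stack: [s2 s2]
Gen 7 (s2): push. Stack: [s2 s2 s2]
Reduced word: s2 s2 s2

Answer: no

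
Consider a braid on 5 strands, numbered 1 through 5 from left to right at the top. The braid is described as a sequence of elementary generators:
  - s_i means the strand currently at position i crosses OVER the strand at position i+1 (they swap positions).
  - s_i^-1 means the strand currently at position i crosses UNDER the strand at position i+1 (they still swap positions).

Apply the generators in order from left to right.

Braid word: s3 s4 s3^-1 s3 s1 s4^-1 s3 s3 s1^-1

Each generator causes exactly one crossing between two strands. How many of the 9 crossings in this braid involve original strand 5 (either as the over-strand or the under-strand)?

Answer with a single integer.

Answer: 4

Derivation:
Gen 1: crossing 3x4. Involves strand 5? no. Count so far: 0
Gen 2: crossing 3x5. Involves strand 5? yes. Count so far: 1
Gen 3: crossing 4x5. Involves strand 5? yes. Count so far: 2
Gen 4: crossing 5x4. Involves strand 5? yes. Count so far: 3
Gen 5: crossing 1x2. Involves strand 5? no. Count so far: 3
Gen 6: crossing 5x3. Involves strand 5? yes. Count so far: 4
Gen 7: crossing 4x3. Involves strand 5? no. Count so far: 4
Gen 8: crossing 3x4. Involves strand 5? no. Count so far: 4
Gen 9: crossing 2x1. Involves strand 5? no. Count so far: 4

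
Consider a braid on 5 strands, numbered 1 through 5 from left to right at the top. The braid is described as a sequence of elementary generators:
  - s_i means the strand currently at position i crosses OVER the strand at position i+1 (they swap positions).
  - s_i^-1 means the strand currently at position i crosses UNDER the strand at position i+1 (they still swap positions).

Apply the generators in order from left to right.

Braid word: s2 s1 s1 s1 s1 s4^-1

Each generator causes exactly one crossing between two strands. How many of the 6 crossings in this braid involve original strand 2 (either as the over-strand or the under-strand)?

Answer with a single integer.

Gen 1: crossing 2x3. Involves strand 2? yes. Count so far: 1
Gen 2: crossing 1x3. Involves strand 2? no. Count so far: 1
Gen 3: crossing 3x1. Involves strand 2? no. Count so far: 1
Gen 4: crossing 1x3. Involves strand 2? no. Count so far: 1
Gen 5: crossing 3x1. Involves strand 2? no. Count so far: 1
Gen 6: crossing 4x5. Involves strand 2? no. Count so far: 1

Answer: 1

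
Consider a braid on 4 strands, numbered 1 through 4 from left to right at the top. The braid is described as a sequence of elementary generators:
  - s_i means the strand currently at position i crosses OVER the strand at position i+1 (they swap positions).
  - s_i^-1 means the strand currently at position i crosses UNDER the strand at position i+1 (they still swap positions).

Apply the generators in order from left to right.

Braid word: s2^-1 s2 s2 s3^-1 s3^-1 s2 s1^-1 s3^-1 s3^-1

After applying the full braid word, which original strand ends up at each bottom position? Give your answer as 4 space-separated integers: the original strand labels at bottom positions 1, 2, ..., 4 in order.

Answer: 2 1 3 4

Derivation:
Gen 1 (s2^-1): strand 2 crosses under strand 3. Perm now: [1 3 2 4]
Gen 2 (s2): strand 3 crosses over strand 2. Perm now: [1 2 3 4]
Gen 3 (s2): strand 2 crosses over strand 3. Perm now: [1 3 2 4]
Gen 4 (s3^-1): strand 2 crosses under strand 4. Perm now: [1 3 4 2]
Gen 5 (s3^-1): strand 4 crosses under strand 2. Perm now: [1 3 2 4]
Gen 6 (s2): strand 3 crosses over strand 2. Perm now: [1 2 3 4]
Gen 7 (s1^-1): strand 1 crosses under strand 2. Perm now: [2 1 3 4]
Gen 8 (s3^-1): strand 3 crosses under strand 4. Perm now: [2 1 4 3]
Gen 9 (s3^-1): strand 4 crosses under strand 3. Perm now: [2 1 3 4]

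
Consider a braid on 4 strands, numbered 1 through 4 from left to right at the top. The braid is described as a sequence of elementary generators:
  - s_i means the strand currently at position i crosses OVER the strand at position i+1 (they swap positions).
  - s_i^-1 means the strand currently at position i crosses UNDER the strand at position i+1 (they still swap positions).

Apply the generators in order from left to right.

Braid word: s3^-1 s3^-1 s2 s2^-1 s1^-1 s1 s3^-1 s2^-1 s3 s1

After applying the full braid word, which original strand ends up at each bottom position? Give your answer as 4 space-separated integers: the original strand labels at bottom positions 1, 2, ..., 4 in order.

Gen 1 (s3^-1): strand 3 crosses under strand 4. Perm now: [1 2 4 3]
Gen 2 (s3^-1): strand 4 crosses under strand 3. Perm now: [1 2 3 4]
Gen 3 (s2): strand 2 crosses over strand 3. Perm now: [1 3 2 4]
Gen 4 (s2^-1): strand 3 crosses under strand 2. Perm now: [1 2 3 4]
Gen 5 (s1^-1): strand 1 crosses under strand 2. Perm now: [2 1 3 4]
Gen 6 (s1): strand 2 crosses over strand 1. Perm now: [1 2 3 4]
Gen 7 (s3^-1): strand 3 crosses under strand 4. Perm now: [1 2 4 3]
Gen 8 (s2^-1): strand 2 crosses under strand 4. Perm now: [1 4 2 3]
Gen 9 (s3): strand 2 crosses over strand 3. Perm now: [1 4 3 2]
Gen 10 (s1): strand 1 crosses over strand 4. Perm now: [4 1 3 2]

Answer: 4 1 3 2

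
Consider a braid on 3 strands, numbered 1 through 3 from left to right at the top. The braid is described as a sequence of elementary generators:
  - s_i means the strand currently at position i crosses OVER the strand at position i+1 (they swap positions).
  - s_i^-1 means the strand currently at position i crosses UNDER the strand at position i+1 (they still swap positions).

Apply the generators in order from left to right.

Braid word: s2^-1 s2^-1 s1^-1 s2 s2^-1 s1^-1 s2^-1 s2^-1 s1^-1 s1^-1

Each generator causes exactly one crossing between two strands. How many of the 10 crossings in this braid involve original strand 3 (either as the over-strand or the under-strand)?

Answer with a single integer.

Gen 1: crossing 2x3. Involves strand 3? yes. Count so far: 1
Gen 2: crossing 3x2. Involves strand 3? yes. Count so far: 2
Gen 3: crossing 1x2. Involves strand 3? no. Count so far: 2
Gen 4: crossing 1x3. Involves strand 3? yes. Count so far: 3
Gen 5: crossing 3x1. Involves strand 3? yes. Count so far: 4
Gen 6: crossing 2x1. Involves strand 3? no. Count so far: 4
Gen 7: crossing 2x3. Involves strand 3? yes. Count so far: 5
Gen 8: crossing 3x2. Involves strand 3? yes. Count so far: 6
Gen 9: crossing 1x2. Involves strand 3? no. Count so far: 6
Gen 10: crossing 2x1. Involves strand 3? no. Count so far: 6

Answer: 6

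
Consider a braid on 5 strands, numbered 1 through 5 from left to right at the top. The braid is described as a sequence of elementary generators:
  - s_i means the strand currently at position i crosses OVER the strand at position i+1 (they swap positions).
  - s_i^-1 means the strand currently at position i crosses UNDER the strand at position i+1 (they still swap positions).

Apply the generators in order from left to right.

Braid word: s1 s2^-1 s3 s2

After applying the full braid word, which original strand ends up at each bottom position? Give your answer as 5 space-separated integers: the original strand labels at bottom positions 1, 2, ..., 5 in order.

Gen 1 (s1): strand 1 crosses over strand 2. Perm now: [2 1 3 4 5]
Gen 2 (s2^-1): strand 1 crosses under strand 3. Perm now: [2 3 1 4 5]
Gen 3 (s3): strand 1 crosses over strand 4. Perm now: [2 3 4 1 5]
Gen 4 (s2): strand 3 crosses over strand 4. Perm now: [2 4 3 1 5]

Answer: 2 4 3 1 5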